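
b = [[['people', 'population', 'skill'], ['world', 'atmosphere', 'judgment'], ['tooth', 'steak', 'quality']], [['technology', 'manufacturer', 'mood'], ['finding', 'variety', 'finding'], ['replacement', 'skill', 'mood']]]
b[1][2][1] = 'skill'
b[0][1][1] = 'atmosphere'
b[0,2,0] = 'tooth'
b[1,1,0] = 'finding'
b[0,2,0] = 'tooth'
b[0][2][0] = 'tooth'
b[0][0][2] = 'skill'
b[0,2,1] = 'steak'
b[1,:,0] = ['technology', 'finding', 'replacement']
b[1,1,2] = 'finding'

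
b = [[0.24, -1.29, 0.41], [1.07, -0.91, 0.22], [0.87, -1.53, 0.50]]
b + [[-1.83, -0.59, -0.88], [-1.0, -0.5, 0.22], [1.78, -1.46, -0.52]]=[[-1.59, -1.88, -0.47], [0.07, -1.41, 0.44], [2.65, -2.99, -0.02]]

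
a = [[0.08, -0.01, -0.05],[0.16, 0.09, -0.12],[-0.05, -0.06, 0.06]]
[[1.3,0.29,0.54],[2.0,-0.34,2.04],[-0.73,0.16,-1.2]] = a @ [[4.92, -5.56, -3.36],  [-8.38, -10.65, 5.47],  [-16.37, -12.59, -17.36]]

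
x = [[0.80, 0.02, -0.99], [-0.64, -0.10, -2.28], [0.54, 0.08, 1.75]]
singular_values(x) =[3.09, 1.01, 0.0]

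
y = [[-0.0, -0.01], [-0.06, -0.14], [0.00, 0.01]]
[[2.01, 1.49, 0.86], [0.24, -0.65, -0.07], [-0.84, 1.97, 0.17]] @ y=[[-0.09, -0.22], [0.04, 0.09], [-0.12, -0.27]]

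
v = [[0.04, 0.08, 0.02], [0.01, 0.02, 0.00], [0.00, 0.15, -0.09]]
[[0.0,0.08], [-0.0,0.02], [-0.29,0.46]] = v @ [[2.25, -2.52], [-1.36, 2.48], [0.97, -1.02]]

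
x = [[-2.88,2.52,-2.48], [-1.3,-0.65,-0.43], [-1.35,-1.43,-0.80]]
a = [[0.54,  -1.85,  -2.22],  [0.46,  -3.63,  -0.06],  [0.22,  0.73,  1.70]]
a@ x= [[3.85, 5.74, 1.23], [3.48, 3.60, 0.47], [-3.88, -2.35, -2.22]]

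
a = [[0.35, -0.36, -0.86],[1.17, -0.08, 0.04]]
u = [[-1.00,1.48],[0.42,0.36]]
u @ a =[[1.38, 0.24, 0.92], [0.57, -0.18, -0.35]]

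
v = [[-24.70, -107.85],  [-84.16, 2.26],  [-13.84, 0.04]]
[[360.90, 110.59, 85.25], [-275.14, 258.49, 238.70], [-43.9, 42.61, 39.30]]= v @ [[3.16, -3.08, -2.84], [-4.07, -0.32, -0.14]]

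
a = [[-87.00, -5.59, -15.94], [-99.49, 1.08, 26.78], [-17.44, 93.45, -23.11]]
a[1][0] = -99.49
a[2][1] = 93.45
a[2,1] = 93.45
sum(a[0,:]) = -108.53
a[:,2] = [-15.94, 26.78, -23.11]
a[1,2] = 26.78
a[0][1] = -5.59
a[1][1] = 1.08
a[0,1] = -5.59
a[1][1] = 1.08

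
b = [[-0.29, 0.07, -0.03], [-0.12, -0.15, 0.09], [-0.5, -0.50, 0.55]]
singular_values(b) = [0.93, 0.28, 0.05]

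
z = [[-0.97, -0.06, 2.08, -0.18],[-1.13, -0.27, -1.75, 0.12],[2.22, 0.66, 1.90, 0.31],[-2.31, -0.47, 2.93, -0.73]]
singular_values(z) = [4.57, 3.54, 0.28, 0.0]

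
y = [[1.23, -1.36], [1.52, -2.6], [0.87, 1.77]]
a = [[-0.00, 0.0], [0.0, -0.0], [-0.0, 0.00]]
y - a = [[1.23, -1.36], [1.52, -2.60], [0.87, 1.77]]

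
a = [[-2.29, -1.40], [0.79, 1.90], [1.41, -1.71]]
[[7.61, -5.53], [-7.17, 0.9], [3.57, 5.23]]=a @ [[-1.36,2.85], [-3.21,-0.71]]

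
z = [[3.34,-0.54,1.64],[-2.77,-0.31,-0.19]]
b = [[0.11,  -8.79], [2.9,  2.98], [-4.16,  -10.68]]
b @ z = [[24.72, 2.67, 1.85], [1.43, -2.49, 4.19], [15.69, 5.56, -4.79]]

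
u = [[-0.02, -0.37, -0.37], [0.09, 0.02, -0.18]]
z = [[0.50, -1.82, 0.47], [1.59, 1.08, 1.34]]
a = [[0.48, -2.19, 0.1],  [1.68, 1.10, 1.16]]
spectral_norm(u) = 0.54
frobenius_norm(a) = 3.23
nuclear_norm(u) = 0.70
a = z + u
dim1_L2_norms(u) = [0.52, 0.2]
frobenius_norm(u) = 0.56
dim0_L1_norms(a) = [2.16, 3.29, 1.26]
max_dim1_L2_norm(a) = 2.32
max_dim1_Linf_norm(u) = 0.37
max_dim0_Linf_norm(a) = 2.19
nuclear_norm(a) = 4.52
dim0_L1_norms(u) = [0.11, 0.39, 0.55]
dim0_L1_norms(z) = [2.09, 2.9, 1.81]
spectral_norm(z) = 2.38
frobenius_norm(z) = 3.05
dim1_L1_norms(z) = [2.79, 4.01]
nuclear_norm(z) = 4.28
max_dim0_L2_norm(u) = 0.41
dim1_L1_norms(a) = [2.77, 3.94]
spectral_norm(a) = 2.59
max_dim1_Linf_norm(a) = 2.19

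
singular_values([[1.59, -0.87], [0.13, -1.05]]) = [1.94, 0.8]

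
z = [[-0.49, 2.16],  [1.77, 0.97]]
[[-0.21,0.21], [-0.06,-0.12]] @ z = [[0.47,-0.25], [-0.18,-0.25]]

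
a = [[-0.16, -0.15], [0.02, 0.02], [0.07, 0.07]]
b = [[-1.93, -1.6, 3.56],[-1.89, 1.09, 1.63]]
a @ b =[[0.59, 0.09, -0.81],  [-0.08, -0.01, 0.1],  [-0.27, -0.04, 0.36]]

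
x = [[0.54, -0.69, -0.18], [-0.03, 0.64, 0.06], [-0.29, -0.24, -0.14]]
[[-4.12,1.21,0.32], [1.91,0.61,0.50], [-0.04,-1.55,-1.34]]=x@[[-3.39, 3.94, 2.48], [2.55, 1.03, 0.58], [2.96, 1.17, 3.43]]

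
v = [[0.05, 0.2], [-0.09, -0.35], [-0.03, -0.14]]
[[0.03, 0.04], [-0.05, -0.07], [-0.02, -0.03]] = v @ [[-0.08,0.14], [0.15,0.16]]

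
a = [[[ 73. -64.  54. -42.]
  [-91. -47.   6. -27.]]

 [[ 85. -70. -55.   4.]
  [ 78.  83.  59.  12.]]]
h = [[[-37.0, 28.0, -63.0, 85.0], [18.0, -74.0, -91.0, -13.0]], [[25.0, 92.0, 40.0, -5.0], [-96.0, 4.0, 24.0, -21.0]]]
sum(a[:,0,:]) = -15.0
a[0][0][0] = 73.0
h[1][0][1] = 92.0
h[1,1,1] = 4.0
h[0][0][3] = 85.0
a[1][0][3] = 4.0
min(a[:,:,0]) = -91.0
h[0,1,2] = -91.0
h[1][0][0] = 25.0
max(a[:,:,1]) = 83.0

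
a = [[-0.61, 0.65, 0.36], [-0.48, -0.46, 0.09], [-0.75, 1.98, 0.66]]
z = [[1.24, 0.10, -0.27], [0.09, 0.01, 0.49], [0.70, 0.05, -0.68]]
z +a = [[0.63, 0.75, 0.09], [-0.39, -0.45, 0.58], [-0.05, 2.03, -0.02]]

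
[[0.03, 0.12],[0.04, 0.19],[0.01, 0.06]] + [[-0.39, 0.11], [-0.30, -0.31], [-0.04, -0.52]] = [[-0.36, 0.23], [-0.26, -0.12], [-0.03, -0.46]]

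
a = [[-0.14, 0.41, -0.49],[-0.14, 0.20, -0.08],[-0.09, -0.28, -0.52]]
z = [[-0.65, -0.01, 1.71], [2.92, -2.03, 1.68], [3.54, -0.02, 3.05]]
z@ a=[[-0.06,-0.75,-0.57], [-0.28,0.32,-2.14], [-0.77,0.59,-3.32]]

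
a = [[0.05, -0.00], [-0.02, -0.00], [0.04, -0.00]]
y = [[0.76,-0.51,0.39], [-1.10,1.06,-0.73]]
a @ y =[[0.04,-0.03,0.02], [-0.02,0.01,-0.01], [0.03,-0.02,0.02]]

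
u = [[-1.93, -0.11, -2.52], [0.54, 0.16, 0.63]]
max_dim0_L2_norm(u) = 2.6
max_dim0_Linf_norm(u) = 2.52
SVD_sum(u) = [[-1.94, -0.14, -2.51], [0.51, 0.04, 0.66]] + [[0.01, 0.03, -0.01],[0.03, 0.12, -0.03]]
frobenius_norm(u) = 3.29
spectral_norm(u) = 3.28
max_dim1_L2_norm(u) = 3.18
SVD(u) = [[-0.97, 0.25], [0.25, 0.97]] @ diag([3.2838157506575407, 0.13436560472626644]) @ [[0.61, 0.04, 0.79], [0.23, 0.94, -0.23]]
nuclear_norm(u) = 3.42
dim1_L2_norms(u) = [3.18, 0.85]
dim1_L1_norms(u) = [4.56, 1.33]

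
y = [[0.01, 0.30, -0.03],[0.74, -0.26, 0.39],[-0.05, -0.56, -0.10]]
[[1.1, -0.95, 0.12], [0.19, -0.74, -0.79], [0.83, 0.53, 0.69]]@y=[[-0.7, 0.51, -0.42], [-0.51, 0.69, -0.22], [0.37, -0.28, 0.11]]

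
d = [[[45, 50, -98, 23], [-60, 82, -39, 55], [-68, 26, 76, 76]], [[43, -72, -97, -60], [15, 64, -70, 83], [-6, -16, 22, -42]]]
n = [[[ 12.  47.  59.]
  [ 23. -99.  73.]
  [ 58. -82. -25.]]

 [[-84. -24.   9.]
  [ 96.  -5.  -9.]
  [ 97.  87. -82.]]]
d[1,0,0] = 43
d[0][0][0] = 45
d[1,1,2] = -70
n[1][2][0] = 97.0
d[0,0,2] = -98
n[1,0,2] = 9.0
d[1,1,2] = -70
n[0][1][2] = 73.0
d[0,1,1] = 82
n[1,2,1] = 87.0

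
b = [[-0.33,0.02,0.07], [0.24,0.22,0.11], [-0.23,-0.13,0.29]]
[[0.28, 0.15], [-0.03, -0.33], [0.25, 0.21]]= b@ [[-0.73,-0.53], [0.41,-0.87], [0.47,-0.1]]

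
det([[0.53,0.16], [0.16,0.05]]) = 0.001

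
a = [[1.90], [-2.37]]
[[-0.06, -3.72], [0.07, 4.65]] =a @[[-0.03, -1.96]]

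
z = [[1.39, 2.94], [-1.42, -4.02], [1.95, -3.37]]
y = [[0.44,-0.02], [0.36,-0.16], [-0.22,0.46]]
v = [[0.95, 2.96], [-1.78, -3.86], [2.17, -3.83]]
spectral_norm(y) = 0.70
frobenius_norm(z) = 6.63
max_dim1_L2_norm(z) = 4.26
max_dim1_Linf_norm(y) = 0.46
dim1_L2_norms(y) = [0.44, 0.39, 0.51]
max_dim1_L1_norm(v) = 6.0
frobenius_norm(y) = 0.78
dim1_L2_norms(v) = [3.11, 4.25, 4.4]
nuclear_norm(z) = 8.76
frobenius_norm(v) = 6.86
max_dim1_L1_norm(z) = 5.44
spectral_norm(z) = 6.04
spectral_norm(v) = 6.20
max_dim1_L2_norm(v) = 4.4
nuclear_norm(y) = 1.05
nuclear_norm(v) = 9.15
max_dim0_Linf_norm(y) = 0.46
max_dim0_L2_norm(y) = 0.61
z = v + y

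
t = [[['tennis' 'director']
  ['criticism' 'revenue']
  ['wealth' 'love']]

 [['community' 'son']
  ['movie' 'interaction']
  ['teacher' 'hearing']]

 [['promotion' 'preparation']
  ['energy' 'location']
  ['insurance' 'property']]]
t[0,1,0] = 'criticism'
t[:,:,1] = [['director', 'revenue', 'love'], ['son', 'interaction', 'hearing'], ['preparation', 'location', 'property']]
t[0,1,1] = 'revenue'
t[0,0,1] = 'director'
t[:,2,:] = [['wealth', 'love'], ['teacher', 'hearing'], ['insurance', 'property']]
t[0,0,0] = 'tennis'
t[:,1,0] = ['criticism', 'movie', 'energy']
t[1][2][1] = 'hearing'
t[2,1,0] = 'energy'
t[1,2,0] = 'teacher'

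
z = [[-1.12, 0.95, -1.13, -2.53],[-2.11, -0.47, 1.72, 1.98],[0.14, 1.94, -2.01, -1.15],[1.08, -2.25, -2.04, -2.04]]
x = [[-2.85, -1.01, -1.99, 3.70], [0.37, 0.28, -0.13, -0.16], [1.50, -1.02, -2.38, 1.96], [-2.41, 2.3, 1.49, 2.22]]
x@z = [[9.04, -14.42, -2.06, -0.05],[-1.2, 0.33, 0.65, 0.09],[2.26, -7.12, -2.66, -7.08],[0.45, -5.47, -0.84, 4.41]]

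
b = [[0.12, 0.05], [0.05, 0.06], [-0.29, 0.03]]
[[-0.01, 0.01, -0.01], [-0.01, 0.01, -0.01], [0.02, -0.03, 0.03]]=b @ [[-0.07, 0.1, -0.10], [-0.04, 0.05, -0.05]]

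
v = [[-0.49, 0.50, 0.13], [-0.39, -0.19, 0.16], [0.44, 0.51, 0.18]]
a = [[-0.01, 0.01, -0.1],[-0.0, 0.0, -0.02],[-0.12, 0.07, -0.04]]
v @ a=[[-0.01, 0.0, 0.03], [-0.02, 0.01, 0.04], [-0.03, 0.02, -0.06]]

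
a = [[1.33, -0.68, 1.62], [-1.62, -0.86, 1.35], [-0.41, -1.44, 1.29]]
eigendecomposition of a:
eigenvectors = [[-0.89+0.00j,0.07-0.30j,(0.07+0.3j)], [(0.38+0j),0.75+0.00j,(0.75-0j)], [-0.24+0.00j,(0.48+0.33j),(0.48-0.33j)]]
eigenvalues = [(2.06+0j), (-0.15+1.25j), (-0.15-1.25j)]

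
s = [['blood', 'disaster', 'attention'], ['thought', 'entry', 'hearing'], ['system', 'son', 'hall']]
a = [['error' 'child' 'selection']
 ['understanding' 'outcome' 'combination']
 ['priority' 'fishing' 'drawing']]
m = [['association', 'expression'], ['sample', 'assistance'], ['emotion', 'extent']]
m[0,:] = ['association', 'expression']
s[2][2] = 'hall'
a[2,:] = ['priority', 'fishing', 'drawing']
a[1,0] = 'understanding'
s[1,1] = 'entry'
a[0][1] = 'child'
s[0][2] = 'attention'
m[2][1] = 'extent'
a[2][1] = 'fishing'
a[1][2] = 'combination'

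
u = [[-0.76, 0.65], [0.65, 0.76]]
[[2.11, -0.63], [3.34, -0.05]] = u @ [[0.57, 0.45], [3.91, -0.45]]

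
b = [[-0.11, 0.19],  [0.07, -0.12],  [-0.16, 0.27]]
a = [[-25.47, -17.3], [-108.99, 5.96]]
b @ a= [[-17.91, 3.04], [11.3, -1.93], [-25.35, 4.38]]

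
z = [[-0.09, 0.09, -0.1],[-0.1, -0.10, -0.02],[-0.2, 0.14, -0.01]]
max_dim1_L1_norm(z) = 0.35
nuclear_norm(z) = 0.51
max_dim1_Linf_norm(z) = 0.2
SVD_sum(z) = [[-0.12,0.08,-0.03], [-0.02,0.02,-0.01], [-0.19,0.13,-0.05]] + [[0.01, 0.02, 0.00], [-0.08, -0.12, -0.00], [0.0, 0.0, 0.0]] + [[0.01,-0.01,-0.07],[0.0,-0.00,-0.01],[-0.01,0.0,0.04]]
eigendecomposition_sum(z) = [[0.03-0.00j, -0.01+0.00j, -0.03+0.00j], [-0.01+0.00j, 0.00+0.00j, (0.01+0j)], [(-0.07+0j), 0.01+0.00j, 0.06+0.00j]] + [[(-0.06+0.02j), (0.05+0.08j), (-0.03-0j)], [-0.05-0.05j, (-0.05+0.08j), -0.01-0.03j], [-0.06+0.03j, (0.06+0.08j), -0.04+0.00j]] + [[-0.06-0.02j, (0.05-0.08j), -0.03+0.00j], [-0.05+0.05j, -0.05-0.08j, (-0.01+0.03j)], [(-0.06-0.03j), 0.06-0.08j, -0.04-0.00j]]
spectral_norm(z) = 0.28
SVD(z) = [[-0.51, 0.15, -0.85], [-0.11, -0.99, -0.11], [-0.85, 0.03, 0.52]] @ diag([0.2817751822644725, 0.14102853099755452, 0.08374783641680036]) @ [[0.81, -0.55, 0.22], [0.56, 0.83, 0.03], [-0.2, 0.10, 0.98]]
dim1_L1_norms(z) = [0.28, 0.22, 0.35]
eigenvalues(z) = [(0.1+0j), (-0.15+0.1j), (-0.15-0.1j)]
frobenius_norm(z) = 0.33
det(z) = 0.00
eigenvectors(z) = [[0.42+0.00j,0.55+0.09j,(0.55-0.09j)], [(-0.12+0j),(0.19+0.56j),(0.19-0.56j)], [-0.90+0.00j,0.59+0.00j,(0.59-0j)]]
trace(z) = -0.20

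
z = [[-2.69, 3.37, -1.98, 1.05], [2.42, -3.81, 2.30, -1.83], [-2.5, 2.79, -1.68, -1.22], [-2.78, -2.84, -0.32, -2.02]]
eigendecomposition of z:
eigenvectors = [[0.59, 0.05, -0.41, -0.10],[-0.62, 0.12, 0.15, 0.47],[0.51, 0.62, 0.86, 0.76],[0.01, 0.78, 0.27, -0.43]]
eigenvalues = [-7.97, -2.87, -0.41, 1.06]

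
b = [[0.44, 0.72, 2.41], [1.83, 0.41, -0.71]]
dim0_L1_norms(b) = [2.27, 1.13, 3.12]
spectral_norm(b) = 2.58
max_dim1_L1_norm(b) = 3.57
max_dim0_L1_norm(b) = 3.12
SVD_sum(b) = [[0.02, 0.59, 2.44], [-0.0, -0.14, -0.57]] + [[0.42, 0.13, -0.03],  [1.83, 0.55, -0.14]]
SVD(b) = [[-0.97,0.23],[0.23,0.97]] @ diag([2.580960459721161, 1.969731734362813]) @ [[-0.01, -0.24, -0.97], [0.96, 0.29, -0.08]]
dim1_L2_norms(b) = [2.55, 2.01]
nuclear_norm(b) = 4.55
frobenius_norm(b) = 3.25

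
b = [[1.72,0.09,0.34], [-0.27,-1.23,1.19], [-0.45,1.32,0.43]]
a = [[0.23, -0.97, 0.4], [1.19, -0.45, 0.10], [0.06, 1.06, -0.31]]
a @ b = [[0.48, 1.74, -0.9], [2.12, 0.79, -0.09], [-0.04, -1.71, 1.15]]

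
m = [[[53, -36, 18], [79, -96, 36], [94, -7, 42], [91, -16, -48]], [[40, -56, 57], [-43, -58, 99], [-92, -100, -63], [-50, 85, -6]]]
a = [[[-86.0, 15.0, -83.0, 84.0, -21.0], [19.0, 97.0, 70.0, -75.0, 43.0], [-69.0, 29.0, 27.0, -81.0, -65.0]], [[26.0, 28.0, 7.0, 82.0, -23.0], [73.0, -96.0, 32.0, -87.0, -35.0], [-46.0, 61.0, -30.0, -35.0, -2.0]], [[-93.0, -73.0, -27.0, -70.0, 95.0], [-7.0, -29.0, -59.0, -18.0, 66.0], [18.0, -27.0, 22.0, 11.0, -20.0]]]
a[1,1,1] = -96.0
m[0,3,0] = 91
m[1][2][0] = -92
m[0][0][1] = -36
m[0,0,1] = -36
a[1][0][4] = -23.0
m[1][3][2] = -6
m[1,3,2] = -6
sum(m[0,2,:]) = 129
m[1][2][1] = -100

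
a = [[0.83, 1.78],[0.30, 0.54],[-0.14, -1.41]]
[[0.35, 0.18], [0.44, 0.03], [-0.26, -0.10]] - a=[[-0.48,-1.6], [0.14,-0.51], [-0.12,1.31]]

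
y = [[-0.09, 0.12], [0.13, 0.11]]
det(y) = -0.025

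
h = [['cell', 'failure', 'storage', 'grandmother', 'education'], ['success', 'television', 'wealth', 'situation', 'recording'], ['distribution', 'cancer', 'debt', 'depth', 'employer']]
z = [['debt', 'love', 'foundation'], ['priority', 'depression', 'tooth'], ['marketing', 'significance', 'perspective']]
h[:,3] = ['grandmother', 'situation', 'depth']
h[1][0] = 'success'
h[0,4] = 'education'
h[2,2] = 'debt'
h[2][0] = 'distribution'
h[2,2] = 'debt'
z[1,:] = ['priority', 'depression', 'tooth']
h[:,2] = ['storage', 'wealth', 'debt']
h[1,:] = ['success', 'television', 'wealth', 'situation', 'recording']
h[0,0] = 'cell'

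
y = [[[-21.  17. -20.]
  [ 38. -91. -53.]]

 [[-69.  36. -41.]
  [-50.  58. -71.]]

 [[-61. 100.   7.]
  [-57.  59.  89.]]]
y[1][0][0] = -69.0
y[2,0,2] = 7.0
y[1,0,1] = 36.0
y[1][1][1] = 58.0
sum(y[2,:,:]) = 137.0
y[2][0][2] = 7.0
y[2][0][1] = 100.0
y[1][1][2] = -71.0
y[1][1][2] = -71.0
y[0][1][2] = -53.0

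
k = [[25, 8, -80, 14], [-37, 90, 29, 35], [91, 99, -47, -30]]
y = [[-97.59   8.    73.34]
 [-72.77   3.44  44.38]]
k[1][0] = -37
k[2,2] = -47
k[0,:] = [25, 8, -80, 14]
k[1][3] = 35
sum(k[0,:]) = -33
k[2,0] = 91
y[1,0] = -72.77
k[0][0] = 25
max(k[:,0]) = 91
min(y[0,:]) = -97.59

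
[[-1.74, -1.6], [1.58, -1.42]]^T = [[-1.74, 1.58], [-1.6, -1.42]]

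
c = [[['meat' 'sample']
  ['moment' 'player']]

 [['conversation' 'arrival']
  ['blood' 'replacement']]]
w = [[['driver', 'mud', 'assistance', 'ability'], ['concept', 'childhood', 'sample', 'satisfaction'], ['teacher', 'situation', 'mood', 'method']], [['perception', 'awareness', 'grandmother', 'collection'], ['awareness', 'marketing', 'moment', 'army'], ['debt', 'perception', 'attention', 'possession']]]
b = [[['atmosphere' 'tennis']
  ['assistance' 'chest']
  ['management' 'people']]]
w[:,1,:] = [['concept', 'childhood', 'sample', 'satisfaction'], ['awareness', 'marketing', 'moment', 'army']]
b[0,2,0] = 'management'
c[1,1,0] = 'blood'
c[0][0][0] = 'meat'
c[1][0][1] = 'arrival'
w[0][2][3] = 'method'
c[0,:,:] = [['meat', 'sample'], ['moment', 'player']]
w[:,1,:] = [['concept', 'childhood', 'sample', 'satisfaction'], ['awareness', 'marketing', 'moment', 'army']]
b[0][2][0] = 'management'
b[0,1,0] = 'assistance'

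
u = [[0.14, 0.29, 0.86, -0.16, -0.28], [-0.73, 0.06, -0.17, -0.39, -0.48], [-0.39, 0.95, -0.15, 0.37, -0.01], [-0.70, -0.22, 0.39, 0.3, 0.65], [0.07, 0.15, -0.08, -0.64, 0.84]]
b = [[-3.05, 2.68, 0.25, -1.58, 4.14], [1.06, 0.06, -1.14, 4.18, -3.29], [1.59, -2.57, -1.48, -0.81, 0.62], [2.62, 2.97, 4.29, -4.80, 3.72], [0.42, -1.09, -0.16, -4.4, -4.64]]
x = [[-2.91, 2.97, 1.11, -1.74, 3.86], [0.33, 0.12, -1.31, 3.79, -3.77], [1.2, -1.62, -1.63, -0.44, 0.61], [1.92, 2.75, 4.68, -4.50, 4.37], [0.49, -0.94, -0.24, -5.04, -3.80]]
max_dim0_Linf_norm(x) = 5.04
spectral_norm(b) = 10.33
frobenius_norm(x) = 13.70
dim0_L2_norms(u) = [1.1, 1.03, 0.97, 0.9, 1.2]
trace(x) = -12.72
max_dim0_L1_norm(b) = 16.41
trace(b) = -13.91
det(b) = 1106.40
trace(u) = 1.19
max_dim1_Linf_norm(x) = 5.04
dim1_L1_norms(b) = [11.7, 9.73, 7.07, 18.4, 10.71]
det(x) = 779.57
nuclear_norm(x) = 25.47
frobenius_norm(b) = 13.88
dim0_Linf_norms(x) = [2.91, 2.97, 4.68, 5.04, 4.37]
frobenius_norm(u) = 2.34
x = u + b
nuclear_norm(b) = 26.57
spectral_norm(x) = 10.77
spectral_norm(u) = 1.23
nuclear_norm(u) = 5.17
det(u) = -1.13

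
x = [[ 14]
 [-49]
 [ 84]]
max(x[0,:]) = 14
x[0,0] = 14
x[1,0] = -49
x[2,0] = 84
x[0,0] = 14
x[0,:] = [14]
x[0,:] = [14]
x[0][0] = 14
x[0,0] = 14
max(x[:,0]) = 84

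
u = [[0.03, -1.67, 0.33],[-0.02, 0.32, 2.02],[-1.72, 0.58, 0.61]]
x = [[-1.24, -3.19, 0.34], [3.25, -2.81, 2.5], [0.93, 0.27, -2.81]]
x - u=[[-1.27, -1.52, 0.01], [3.27, -3.13, 0.48], [2.65, -0.31, -3.42]]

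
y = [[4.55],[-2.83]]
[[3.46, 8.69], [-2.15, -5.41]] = y @ [[0.76, 1.91]]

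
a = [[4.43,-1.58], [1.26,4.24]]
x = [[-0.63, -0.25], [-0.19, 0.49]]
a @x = [[-2.49, -1.88],[-1.6, 1.76]]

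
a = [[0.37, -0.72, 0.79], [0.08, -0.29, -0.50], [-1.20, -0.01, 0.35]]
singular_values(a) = [1.29, 1.13, 0.5]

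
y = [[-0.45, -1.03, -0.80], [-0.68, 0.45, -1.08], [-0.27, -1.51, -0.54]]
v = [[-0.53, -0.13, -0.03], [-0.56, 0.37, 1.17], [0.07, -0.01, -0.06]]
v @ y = [[0.34, 0.53, 0.58], [-0.32, -1.02, -0.58], [-0.01, 0.01, -0.01]]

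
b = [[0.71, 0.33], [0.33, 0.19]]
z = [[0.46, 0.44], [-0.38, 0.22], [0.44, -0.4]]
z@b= [[0.47, 0.24],[-0.2, -0.08],[0.18, 0.07]]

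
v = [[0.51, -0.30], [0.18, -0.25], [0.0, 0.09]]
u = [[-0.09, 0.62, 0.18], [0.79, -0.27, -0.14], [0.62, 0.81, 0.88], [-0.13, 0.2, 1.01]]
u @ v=[[0.07, -0.11], [0.35, -0.18], [0.46, -0.31], [-0.03, 0.08]]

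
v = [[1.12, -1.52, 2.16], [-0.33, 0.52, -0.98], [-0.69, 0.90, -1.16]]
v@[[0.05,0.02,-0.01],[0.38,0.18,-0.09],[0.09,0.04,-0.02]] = [[-0.33,-0.16,0.08], [0.09,0.05,-0.02], [0.2,0.10,-0.05]]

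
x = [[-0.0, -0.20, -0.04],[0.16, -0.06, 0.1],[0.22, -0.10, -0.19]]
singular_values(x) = [0.34, 0.18, 0.17]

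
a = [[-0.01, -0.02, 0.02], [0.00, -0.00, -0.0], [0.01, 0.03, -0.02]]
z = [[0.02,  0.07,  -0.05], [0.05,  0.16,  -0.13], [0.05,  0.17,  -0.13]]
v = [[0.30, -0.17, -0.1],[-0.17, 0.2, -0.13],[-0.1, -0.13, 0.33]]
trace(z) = 0.05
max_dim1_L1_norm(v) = 0.57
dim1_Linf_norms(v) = [0.3, 0.2, 0.33]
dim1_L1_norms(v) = [0.57, 0.5, 0.56]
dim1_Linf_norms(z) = [0.07, 0.16, 0.17]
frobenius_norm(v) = 0.59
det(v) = -0.00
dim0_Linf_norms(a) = [0.01, 0.03, 0.02]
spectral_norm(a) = 0.05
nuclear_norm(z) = 0.32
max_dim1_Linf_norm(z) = 0.17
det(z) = 0.00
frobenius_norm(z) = 0.32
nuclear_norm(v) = 0.84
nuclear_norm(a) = 0.05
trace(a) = -0.03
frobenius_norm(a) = 0.05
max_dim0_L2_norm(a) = 0.04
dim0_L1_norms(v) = [0.57, 0.5, 0.56]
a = v @ z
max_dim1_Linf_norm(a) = 0.03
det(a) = 0.00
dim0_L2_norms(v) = [0.36, 0.29, 0.37]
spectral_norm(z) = 0.32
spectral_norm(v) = 0.43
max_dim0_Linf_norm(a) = 0.03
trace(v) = 0.83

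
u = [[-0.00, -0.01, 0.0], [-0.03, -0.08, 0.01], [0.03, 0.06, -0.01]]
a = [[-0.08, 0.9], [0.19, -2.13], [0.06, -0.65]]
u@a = [[-0.00, 0.02], [-0.01, 0.14], [0.01, -0.09]]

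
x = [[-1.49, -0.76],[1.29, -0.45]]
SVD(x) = [[-0.80, 0.60], [0.60, 0.8]] @ diag([1.9948448928667404, 0.8275831398738648]) @ [[0.99, 0.17], [0.17, -0.99]]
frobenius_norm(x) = 2.16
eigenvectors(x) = [[0.32-0.52j, (0.32+0.52j)], [(-0.79+0j), (-0.79-0j)]]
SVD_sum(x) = [[-1.57,-0.27], [1.18,0.20]] + [[0.08, -0.49], [0.11, -0.65]]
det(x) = 1.65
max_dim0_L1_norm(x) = 2.78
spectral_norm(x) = 1.99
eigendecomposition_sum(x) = [[(-0.74+0.12j), -0.38-0.44j], [0.64+0.74j, -0.23+0.72j]] + [[(-0.74-0.12j), -0.38+0.44j], [0.64-0.74j, (-0.23-0.72j)]]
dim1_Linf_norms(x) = [1.49, 1.29]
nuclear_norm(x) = 2.82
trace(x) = -1.94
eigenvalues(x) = [(-0.97+0.84j), (-0.97-0.84j)]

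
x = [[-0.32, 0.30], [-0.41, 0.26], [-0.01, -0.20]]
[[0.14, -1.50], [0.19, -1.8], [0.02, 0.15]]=x @ [[-0.53, 3.78], [-0.09, -0.96]]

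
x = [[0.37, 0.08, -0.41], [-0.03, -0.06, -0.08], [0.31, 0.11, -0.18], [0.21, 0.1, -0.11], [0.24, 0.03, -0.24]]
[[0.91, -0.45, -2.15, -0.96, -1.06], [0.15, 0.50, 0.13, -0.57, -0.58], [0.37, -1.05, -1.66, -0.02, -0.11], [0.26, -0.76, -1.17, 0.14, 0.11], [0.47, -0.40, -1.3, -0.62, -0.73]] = x @ [[-1.19, -5.80, -3.61, 0.56, -0.49], [1.93, 0.02, -2.45, 4.27, 5.66], [-2.91, -4.13, 1.52, 3.67, 3.24]]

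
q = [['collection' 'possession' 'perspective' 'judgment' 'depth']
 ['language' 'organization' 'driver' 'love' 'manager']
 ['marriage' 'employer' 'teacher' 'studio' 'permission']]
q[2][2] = 'teacher'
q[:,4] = ['depth', 'manager', 'permission']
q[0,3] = 'judgment'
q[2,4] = 'permission'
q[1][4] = 'manager'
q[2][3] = 'studio'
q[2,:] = ['marriage', 'employer', 'teacher', 'studio', 'permission']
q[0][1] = 'possession'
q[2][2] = 'teacher'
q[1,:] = ['language', 'organization', 'driver', 'love', 'manager']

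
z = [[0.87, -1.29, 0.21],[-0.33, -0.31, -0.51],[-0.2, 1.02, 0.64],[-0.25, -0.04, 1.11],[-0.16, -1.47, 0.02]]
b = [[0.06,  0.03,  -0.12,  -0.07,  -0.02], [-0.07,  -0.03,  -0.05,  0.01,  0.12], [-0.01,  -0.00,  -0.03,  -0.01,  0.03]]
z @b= [[0.14, 0.06, -0.05, -0.08, -0.17],[0.01, -0.0, 0.07, 0.03, -0.05],[-0.09, -0.04, -0.05, 0.02, 0.15],[-0.02, -0.01, -0.00, 0.01, 0.03],[0.09, 0.04, 0.09, -0.00, -0.17]]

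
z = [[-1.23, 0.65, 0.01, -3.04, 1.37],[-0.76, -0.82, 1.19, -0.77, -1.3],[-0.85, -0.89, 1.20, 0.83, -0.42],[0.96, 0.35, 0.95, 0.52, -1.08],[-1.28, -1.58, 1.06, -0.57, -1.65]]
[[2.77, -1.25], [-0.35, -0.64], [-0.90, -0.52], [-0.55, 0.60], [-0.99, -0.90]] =z @ [[0.06, 0.75], [0.36, -0.16], [0.17, -0.07], [-0.62, 0.09], [0.53, 0.04]]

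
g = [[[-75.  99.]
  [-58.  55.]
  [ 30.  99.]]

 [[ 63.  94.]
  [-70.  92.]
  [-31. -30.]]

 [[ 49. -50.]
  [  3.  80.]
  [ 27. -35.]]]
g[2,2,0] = 27.0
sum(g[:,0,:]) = 180.0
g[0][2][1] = 99.0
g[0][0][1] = 99.0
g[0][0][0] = -75.0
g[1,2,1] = -30.0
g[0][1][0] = -58.0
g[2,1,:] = [3.0, 80.0]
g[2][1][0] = 3.0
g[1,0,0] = 63.0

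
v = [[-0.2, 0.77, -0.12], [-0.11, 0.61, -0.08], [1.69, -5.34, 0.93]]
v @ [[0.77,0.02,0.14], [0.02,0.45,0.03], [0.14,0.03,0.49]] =[[-0.16, 0.34, -0.06],[-0.08, 0.27, -0.04],[1.32, -2.34, 0.53]]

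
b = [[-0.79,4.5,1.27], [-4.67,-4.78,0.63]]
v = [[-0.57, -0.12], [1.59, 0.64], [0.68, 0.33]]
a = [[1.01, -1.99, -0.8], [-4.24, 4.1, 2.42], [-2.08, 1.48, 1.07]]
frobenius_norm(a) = 7.34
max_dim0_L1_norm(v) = 2.84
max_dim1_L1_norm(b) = 10.08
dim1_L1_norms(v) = [0.69, 2.23, 1.01]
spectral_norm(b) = 7.36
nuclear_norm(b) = 11.02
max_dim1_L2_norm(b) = 6.71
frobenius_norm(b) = 8.22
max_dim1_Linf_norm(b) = 4.78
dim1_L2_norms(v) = [0.58, 1.71, 0.76]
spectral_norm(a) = 7.30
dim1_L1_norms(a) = [3.8, 10.76, 4.63]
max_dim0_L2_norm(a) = 4.83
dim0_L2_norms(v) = [1.82, 0.73]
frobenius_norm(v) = 1.96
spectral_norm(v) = 1.96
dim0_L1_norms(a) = [7.33, 7.57, 4.29]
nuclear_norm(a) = 8.12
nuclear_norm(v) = 2.07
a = v @ b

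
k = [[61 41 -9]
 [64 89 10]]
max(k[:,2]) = 10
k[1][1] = 89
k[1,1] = 89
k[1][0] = 64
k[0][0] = 61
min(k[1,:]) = 10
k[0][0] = 61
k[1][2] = 10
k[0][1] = 41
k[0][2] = -9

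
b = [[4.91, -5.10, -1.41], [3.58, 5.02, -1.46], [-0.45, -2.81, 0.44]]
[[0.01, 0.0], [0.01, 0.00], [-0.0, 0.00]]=b @ [[-0.0,-0.00],[-0.0,-0.00],[-0.01,-0.00]]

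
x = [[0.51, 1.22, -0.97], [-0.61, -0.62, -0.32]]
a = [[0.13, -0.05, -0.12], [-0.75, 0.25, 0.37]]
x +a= [[0.64, 1.17, -1.09], [-1.36, -0.37, 0.05]]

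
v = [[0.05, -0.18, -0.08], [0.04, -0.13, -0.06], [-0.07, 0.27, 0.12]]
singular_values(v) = [0.39, 0.01, 0.0]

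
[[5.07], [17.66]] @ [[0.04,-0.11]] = [[0.20, -0.56], [0.71, -1.94]]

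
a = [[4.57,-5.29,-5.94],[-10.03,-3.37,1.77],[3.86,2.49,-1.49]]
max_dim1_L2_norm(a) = 10.73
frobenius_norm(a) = 14.92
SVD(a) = [[-0.48, -0.88, 0.05], [0.81, -0.42, 0.41], [-0.34, 0.23, 0.91]] @ diag([12.608198258498147, 7.887778539015624, 1.1744728152872748]) @ [[-0.92, -0.08, 0.38],  [0.14, 0.84, 0.52],  [-0.36, 0.53, -0.76]]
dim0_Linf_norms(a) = [10.03, 5.29, 5.94]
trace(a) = -0.29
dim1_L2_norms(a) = [9.17, 10.73, 4.83]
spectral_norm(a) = 12.61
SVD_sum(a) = [[5.55, 0.50, -2.28],[-9.4, -0.85, 3.87],[3.99, 0.36, -1.64]] + [[-0.96,-5.82,-3.62], [-0.46,-2.78,-1.72], [0.26,1.56,0.97]] + [[-0.02,0.03,-0.04],[-0.18,0.26,-0.37],[-0.39,0.57,-0.82]]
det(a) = 116.80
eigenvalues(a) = [8.0, -5.75, -2.54]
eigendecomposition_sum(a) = [[5.71, -3.59, -4.25], [-4.88, 3.06, 3.62], [1.04, -0.66, -0.78]] + [[-0.75, -1.01, -0.62], [-6.45, -8.71, -5.38], [4.45, 6.0, 3.7]] + [[-0.4, -0.69, -1.07], [1.3, 2.28, 3.52], [-1.63, -2.86, -4.42]]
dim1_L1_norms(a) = [15.8, 15.17, 7.84]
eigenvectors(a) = [[0.75, -0.10, 0.19], [-0.64, -0.82, -0.61], [0.14, 0.56, 0.77]]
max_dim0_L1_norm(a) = 18.46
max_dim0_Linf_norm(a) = 10.03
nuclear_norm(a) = 21.67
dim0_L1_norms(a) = [18.46, 11.15, 9.2]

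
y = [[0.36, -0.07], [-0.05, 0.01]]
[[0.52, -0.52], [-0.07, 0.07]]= y @ [[1.63,  -1.07], [0.96,  1.88]]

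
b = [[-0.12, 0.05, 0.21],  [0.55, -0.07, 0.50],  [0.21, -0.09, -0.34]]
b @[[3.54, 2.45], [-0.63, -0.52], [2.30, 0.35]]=[[0.03, -0.25],  [3.14, 1.56],  [0.02, 0.44]]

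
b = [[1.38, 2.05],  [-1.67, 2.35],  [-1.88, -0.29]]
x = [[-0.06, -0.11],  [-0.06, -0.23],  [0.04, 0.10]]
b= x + [[1.44, 2.16], [-1.61, 2.58], [-1.92, -0.39]]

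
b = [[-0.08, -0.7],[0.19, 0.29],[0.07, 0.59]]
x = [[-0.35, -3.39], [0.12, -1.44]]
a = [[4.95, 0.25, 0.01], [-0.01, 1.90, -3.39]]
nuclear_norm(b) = 1.12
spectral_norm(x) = 3.69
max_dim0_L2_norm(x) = 3.68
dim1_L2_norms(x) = [3.41, 1.44]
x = a @ b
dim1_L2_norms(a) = [4.96, 3.89]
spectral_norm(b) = 0.97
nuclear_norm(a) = 8.84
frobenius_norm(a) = 6.30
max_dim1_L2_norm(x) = 3.41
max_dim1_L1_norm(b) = 0.78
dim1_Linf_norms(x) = [3.39, 1.44]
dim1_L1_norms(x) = [3.74, 1.56]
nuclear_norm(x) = 3.94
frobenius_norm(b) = 0.98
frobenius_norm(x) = 3.70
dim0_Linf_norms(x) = [0.35, 3.39]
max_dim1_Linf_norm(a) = 4.95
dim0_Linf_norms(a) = [4.95, 1.9, 3.39]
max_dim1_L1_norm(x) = 3.74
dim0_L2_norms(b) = [0.22, 0.96]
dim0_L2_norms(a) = [4.95, 1.92, 3.39]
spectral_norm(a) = 4.96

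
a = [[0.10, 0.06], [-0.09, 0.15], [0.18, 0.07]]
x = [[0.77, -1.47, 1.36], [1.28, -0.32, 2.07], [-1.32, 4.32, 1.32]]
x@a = [[0.45, -0.08], [0.53, 0.17], [-0.28, 0.66]]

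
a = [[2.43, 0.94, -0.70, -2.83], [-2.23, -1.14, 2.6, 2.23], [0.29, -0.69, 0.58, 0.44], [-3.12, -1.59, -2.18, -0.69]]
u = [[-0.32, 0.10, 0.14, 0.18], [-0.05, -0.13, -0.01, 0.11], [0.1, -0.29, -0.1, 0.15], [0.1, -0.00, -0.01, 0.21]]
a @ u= [[-1.18,0.32,0.43,-0.16], [1.25,-0.83,-0.58,0.33], [0.04,-0.05,-0.01,0.16], [0.79,0.53,-0.2,-1.21]]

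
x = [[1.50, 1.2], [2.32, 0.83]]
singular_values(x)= [3.08, 0.5]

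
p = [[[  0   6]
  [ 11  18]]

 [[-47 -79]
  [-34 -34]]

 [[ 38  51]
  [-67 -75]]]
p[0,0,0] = 0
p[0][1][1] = 18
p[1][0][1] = -79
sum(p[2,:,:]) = -53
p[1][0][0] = -47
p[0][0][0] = 0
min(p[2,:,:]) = -75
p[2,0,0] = 38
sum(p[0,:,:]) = 35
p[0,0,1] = 6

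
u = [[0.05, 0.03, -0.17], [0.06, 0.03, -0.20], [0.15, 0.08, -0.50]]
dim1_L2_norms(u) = [0.18, 0.21, 0.53]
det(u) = -0.00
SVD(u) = [[-0.30, 0.82, -0.48], [-0.35, -0.57, -0.74], [-0.89, -0.05, 0.46]] @ diag([0.5963953190317669, 0.0035208869878985524, 0.000476226642560073]) @ [[-0.28, -0.15, 0.95], [-0.26, 0.96, 0.08], [0.92, 0.22, 0.31]]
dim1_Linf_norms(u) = [0.17, 0.2, 0.5]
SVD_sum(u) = [[0.05, 0.03, -0.17], [0.06, 0.03, -0.2], [0.15, 0.08, -0.50]] + [[-0.0, 0.00, 0.00], [0.00, -0.0, -0.00], [0.0, -0.0, -0.0]] + [[-0.00,-0.00,-0.0], [-0.00,-0.0,-0.0], [0.00,0.0,0.00]]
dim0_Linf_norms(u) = [0.15, 0.08, 0.5]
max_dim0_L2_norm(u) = 0.56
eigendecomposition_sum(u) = [[(0.05+0j), 0.03+0.00j, -0.17-0.00j],[(0.06+0j), 0.03+0.00j, -0.20-0.00j],[0.15+0.00j, (0.08+0j), (-0.5-0j)]] + [[(-0+0j), 0.00+0.00j, (-0-0j)], [(-0-0j), -0.00-0.00j, 0j], [(-0+0j), 0j, -0.00-0.00j]] + [[-0.00-0.00j, -0j, (-0+0j)], [-0.00+0.00j, -0.00+0.00j, 0.00-0.00j], [-0.00-0.00j, 0.00-0.00j, (-0+0j)]]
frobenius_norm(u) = 0.60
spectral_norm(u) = 0.60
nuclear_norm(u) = 0.60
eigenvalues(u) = [(-0.42+0j), (-0+0j), (-0-0j)]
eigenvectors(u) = [[-0.30+0.00j, -0.94+0.00j, (-0.94-0j)], [-0.36+0.00j, 0.10-0.18j, 0.10+0.18j], [-0.89+0.00j, (-0.27-0.03j), (-0.27+0.03j)]]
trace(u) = -0.42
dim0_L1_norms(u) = [0.26, 0.14, 0.87]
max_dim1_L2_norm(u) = 0.53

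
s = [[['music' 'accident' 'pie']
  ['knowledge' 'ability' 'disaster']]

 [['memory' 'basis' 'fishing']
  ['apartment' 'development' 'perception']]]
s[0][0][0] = 'music'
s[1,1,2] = 'perception'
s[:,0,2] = ['pie', 'fishing']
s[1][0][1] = 'basis'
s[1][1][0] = 'apartment'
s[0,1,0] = 'knowledge'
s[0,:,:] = [['music', 'accident', 'pie'], ['knowledge', 'ability', 'disaster']]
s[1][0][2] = 'fishing'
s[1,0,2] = 'fishing'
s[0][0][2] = 'pie'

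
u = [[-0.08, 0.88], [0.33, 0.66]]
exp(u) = [[1.1,1.26], [0.47,2.16]]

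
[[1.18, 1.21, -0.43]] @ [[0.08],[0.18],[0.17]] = [[0.24]]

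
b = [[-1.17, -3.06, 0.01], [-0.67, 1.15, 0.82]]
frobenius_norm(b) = 3.63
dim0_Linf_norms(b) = [1.17, 3.06, 0.82]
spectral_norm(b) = 3.40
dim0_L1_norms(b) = [1.84, 4.21, 0.83]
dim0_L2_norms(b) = [1.35, 3.27, 0.82]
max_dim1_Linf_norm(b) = 3.06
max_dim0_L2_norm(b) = 3.27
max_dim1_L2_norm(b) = 3.28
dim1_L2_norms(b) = [3.28, 1.56]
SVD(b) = [[-0.96, 0.29], [0.29, 0.96]] @ diag([3.398419014891738, 1.2755971931696408]) @ [[0.27, 0.96, 0.07], [-0.77, 0.18, 0.62]]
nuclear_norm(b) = 4.67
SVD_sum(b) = [[-0.89, -3.12, -0.22], [0.27, 0.94, 0.06]] + [[-0.28, 0.06, 0.23], [-0.94, 0.21, 0.76]]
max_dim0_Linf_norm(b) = 3.06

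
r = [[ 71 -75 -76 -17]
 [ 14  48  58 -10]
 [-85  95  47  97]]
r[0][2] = -76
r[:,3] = [-17, -10, 97]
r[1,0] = 14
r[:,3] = [-17, -10, 97]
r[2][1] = 95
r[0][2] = -76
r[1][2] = 58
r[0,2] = -76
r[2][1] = 95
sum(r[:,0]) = 0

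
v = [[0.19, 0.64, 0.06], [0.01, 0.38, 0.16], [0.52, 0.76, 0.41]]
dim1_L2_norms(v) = [0.67, 0.41, 1.01]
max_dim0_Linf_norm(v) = 0.76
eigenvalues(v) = [(0.87+0j), (0.05+0.22j), (0.05-0.22j)]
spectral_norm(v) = 1.24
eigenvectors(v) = [[-0.36+0.00j, -0.16+0.58j, (-0.16-0.58j)], [-0.30+0.00j, -0.24-0.18j, (-0.24+0.18j)], [-0.89+0.00j, (0.74+0j), 0.74-0.00j]]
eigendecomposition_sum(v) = [[(0.13-0j), 0.41+0.00j, 0.16+0.00j], [(0.11-0j), 0.34+0.00j, (0.13+0j)], [(0.32-0j), (1.03+0j), (0.4+0j)]] + [[(0.03+0.09j),  (0.11-0.08j),  -0.05-0.01j], [-0.05-0.00j,  0.02+0.07j,  (0.01-0.02j)], [0.10-0.07j,  -0.14-0.11j,  0.01+0.06j]] + [[0.03-0.09j, 0.11+0.08j, (-0.05+0.01j)], [(-0.05+0j), 0.02-0.07j, 0.01+0.02j], [0.10+0.07j, -0.14+0.11j, 0.01-0.06j]]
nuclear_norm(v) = 1.65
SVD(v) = [[-0.52,-0.68,-0.52], [-0.30,-0.42,0.85], [-0.8,0.6,0.01]] @ diag([1.2433717827178494, 0.26511958333967334, 0.13870189786313689]) @ [[-0.42,-0.85,-0.33], [0.67,-0.53,0.52], [-0.61,-0.00,0.79]]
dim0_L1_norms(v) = [0.72, 1.78, 0.63]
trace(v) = 0.98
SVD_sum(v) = [[0.27, 0.54, 0.21], [0.16, 0.32, 0.12], [0.41, 0.84, 0.33]] + [[-0.12, 0.10, -0.09], [-0.08, 0.06, -0.06], [0.11, -0.08, 0.08]] + [[0.04, 0.00, -0.06], [-0.07, -0.0, 0.09], [-0.0, -0.0, 0.0]]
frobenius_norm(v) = 1.28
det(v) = 0.05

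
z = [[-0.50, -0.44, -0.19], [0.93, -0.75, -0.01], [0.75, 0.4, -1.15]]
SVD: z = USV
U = [[-0.19,  0.03,  -0.98],[0.43,  0.90,  -0.05],[0.88,  -0.44,  -0.19]]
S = [1.52, 1.11, 0.64]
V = [[0.76, 0.07, -0.64], [0.45, -0.78, 0.44], [0.47, 0.62, 0.63]]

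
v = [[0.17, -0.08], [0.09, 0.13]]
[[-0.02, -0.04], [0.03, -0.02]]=v @[[-0.01, -0.21], [0.22, 0.0]]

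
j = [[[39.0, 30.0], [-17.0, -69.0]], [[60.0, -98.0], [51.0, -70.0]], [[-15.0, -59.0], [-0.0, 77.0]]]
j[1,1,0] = 51.0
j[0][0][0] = 39.0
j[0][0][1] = 30.0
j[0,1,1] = -69.0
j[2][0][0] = -15.0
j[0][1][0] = -17.0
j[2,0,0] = -15.0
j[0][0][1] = 30.0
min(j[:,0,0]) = -15.0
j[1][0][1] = -98.0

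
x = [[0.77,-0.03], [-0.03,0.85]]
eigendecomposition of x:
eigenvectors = [[-0.95, 0.32], [-0.32, -0.95]]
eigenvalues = [0.76, 0.86]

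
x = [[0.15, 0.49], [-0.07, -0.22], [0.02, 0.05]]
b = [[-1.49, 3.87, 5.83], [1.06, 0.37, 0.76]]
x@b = [[0.30, 0.76, 1.25], [-0.13, -0.35, -0.58], [0.02, 0.1, 0.15]]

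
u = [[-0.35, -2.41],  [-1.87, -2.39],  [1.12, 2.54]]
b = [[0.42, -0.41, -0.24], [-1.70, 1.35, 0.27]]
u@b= [[3.95, -3.11, -0.57], [3.28, -2.46, -0.20], [-3.85, 2.97, 0.42]]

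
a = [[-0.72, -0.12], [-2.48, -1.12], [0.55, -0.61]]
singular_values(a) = [2.82, 0.8]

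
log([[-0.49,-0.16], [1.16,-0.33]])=[[-0.97, -0.88],[6.41, -0.09]]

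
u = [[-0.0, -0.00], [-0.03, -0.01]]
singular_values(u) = [0.03, 0.0]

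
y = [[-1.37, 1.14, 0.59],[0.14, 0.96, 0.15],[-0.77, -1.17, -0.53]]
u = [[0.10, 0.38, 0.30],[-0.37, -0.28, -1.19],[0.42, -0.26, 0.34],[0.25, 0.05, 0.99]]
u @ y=[[-0.31,0.13,-0.04], [1.38,0.7,0.37], [-0.87,-0.17,0.03], [-1.1,-0.83,-0.37]]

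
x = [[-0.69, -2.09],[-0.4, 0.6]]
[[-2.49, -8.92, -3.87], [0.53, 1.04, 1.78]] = x@ [[0.3, 2.54, -1.12], [1.09, 3.43, 2.22]]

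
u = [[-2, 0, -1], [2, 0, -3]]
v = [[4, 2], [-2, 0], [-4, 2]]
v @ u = [[-4, 0, -10], [4, 0, 2], [12, 0, -2]]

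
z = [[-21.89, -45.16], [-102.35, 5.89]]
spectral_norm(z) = 104.74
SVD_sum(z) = [[-23.80, -1.03], [-101.9, -4.42]] + [[1.91, -44.13], [-0.45, 10.31]]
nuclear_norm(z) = 150.10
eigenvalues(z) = [-77.39, 61.39]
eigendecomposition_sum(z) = [[-46.44,  -25.18], [-57.07,  -30.95]] + [[24.55,-19.98], [-45.28,36.84]]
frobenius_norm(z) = 114.14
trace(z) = -16.00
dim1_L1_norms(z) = [67.05, 108.24]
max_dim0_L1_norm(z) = 124.24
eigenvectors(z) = [[-0.63, 0.48], [-0.78, -0.88]]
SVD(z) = [[-0.23,-0.97], [-0.97,0.23]] @ diag([104.74452602593321, 45.35853356979922]) @ [[1.0, 0.04], [-0.04, 1.00]]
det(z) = -4751.06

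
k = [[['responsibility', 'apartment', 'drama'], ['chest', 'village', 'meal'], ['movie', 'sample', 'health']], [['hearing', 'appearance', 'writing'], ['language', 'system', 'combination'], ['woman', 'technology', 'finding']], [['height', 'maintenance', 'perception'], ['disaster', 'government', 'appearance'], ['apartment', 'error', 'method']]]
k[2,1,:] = ['disaster', 'government', 'appearance']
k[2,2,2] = 'method'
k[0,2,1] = 'sample'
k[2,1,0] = 'disaster'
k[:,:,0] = [['responsibility', 'chest', 'movie'], ['hearing', 'language', 'woman'], ['height', 'disaster', 'apartment']]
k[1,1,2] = 'combination'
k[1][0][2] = 'writing'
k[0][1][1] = 'village'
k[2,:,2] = ['perception', 'appearance', 'method']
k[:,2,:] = [['movie', 'sample', 'health'], ['woman', 'technology', 'finding'], ['apartment', 'error', 'method']]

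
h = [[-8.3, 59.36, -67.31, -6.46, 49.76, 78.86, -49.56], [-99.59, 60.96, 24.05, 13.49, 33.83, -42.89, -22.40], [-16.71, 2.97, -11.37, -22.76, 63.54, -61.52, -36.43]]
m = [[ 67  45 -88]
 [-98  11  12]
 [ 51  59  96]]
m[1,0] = -98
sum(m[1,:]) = -75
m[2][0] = 51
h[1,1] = 60.96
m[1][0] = -98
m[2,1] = 59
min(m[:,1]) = 11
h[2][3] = -22.76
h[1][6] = -22.4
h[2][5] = -61.52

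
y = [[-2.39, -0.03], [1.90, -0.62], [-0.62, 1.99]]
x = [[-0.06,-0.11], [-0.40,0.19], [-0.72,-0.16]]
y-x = [[-2.33,0.08], [2.30,-0.81], [0.1,2.15]]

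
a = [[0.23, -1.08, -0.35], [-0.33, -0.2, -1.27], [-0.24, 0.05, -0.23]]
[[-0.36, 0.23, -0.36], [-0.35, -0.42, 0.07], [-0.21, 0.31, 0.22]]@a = [[-0.07, 0.32, -0.08], [0.04, 0.47, 0.64], [-0.20, 0.18, -0.37]]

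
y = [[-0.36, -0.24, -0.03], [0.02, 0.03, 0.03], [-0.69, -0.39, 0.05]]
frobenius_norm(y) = 0.91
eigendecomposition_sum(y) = [[-0.39,-0.25,-0.01], [0.06,0.04,0.00], [-0.59,-0.37,-0.02]] + [[0.03, 0.01, -0.02], [-0.04, -0.01, 0.03], [-0.10, -0.02, 0.07]] + [[0.00, 0.00, -0.0], [-0.0, -0.00, 0.00], [0.0, 0.00, -0.00]]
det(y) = 0.00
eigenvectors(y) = [[-0.55,0.26,-0.46],[0.09,-0.37,0.74],[-0.83,-0.89,-0.49]]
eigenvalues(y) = [-0.37, 0.09, -0.0]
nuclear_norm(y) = 0.97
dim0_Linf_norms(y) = [0.69, 0.39, 0.05]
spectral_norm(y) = 0.90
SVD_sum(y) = [[-0.37, -0.22, 0.01], [0.03, 0.02, -0.00], [-0.68, -0.40, 0.03]] + [[0.01, -0.02, -0.04], [-0.01, 0.01, 0.03], [-0.01, 0.01, 0.03]] + [[0.0,-0.00,0.00], [0.00,-0.00,0.0], [-0.0,0.0,-0.0]]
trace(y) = -0.28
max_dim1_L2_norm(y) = 0.79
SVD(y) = [[-0.48, 0.74, -0.47],[0.03, -0.52, -0.86],[-0.88, -0.42, 0.22]] @ diag([0.9035961035036528, 0.06717729979995248, 0.001136716588677821]) @ [[0.86, 0.51, -0.03], [0.22, -0.42, -0.88], [-0.46, 0.75, -0.48]]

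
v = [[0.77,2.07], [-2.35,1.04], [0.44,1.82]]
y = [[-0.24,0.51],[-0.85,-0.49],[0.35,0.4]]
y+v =[[0.53, 2.58],[-3.20, 0.55],[0.79, 2.22]]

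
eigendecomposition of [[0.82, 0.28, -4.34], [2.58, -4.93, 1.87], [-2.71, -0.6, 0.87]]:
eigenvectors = [[-0.78, 0.07, 0.35], [-0.09, 0.99, 0.86], [0.62, 0.14, 0.37]]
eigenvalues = [4.33, -4.49, -3.09]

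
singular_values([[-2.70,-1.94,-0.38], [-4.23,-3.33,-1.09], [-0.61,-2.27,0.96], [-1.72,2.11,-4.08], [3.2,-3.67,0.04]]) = [6.73, 6.3, 3.26]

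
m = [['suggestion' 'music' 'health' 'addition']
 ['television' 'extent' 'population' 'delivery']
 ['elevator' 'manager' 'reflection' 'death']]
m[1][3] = 'delivery'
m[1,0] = 'television'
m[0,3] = 'addition'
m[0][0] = 'suggestion'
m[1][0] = 'television'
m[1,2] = 'population'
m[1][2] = 'population'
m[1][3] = 'delivery'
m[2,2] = 'reflection'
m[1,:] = ['television', 'extent', 'population', 'delivery']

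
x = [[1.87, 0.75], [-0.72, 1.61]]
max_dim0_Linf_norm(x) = 1.87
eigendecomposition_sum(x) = [[(0.93+0.21j), (0.38-0.9j)],[(-0.36+0.87j), (0.8+0.52j)]] + [[0.93-0.21j, (0.38+0.9j)], [-0.36-0.87j, 0.80-0.52j]]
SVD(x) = [[-0.99,0.14], [0.14,0.99]] @ diag([2.0197312323255554, 1.7580061857595077]) @ [[-0.97,-0.25], [-0.25,0.97]]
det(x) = 3.55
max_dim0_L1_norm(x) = 2.59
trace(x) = 3.48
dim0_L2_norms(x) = [2.0, 1.78]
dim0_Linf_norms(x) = [1.87, 1.61]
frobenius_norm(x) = 2.68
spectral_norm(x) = 2.02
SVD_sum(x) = [[1.93,0.51], [-0.28,-0.07]] + [[-0.06, 0.24], [-0.44, 1.68]]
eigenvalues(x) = [(1.74+0.72j), (1.74-0.72j)]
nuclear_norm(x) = 3.78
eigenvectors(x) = [[(0.71+0j),  (0.71-0j)], [-0.12+0.69j,  (-0.12-0.69j)]]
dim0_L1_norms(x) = [2.59, 2.36]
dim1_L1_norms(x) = [2.62, 2.33]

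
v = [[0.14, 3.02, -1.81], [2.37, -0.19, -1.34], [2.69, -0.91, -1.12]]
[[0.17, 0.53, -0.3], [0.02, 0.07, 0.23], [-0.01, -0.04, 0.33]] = v@[[0.02, 0.05, 0.04], [0.06, 0.18, -0.15], [0.01, 0.01, -0.08]]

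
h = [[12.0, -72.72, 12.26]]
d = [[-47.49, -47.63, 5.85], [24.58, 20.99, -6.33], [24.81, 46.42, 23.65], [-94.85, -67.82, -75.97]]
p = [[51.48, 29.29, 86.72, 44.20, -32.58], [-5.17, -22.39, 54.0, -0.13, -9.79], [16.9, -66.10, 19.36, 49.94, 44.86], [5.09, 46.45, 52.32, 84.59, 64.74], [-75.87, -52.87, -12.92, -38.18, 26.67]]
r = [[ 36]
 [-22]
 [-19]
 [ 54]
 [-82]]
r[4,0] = -82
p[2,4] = 44.86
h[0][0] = 12.0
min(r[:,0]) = -82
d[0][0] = -47.49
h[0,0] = 12.0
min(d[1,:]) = -6.33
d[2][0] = 24.81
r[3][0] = 54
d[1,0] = 24.58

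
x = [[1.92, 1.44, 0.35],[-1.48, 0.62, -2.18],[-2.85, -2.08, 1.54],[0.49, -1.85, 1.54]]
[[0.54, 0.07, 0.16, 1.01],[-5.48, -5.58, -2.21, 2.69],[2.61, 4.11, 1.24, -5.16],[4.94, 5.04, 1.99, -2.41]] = x@[[0.77, 0.34, 0.25, 0.82], [-1.06, -0.91, -0.40, 0.04], [1.69, 2.07, 0.73, -1.78]]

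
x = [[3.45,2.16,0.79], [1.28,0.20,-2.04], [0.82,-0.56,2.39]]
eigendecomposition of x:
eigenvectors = [[-0.45,  0.9,  0.45], [0.86,  0.07,  -0.37], [0.25,  0.43,  0.81]]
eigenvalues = [-1.06, 4.0, 3.1]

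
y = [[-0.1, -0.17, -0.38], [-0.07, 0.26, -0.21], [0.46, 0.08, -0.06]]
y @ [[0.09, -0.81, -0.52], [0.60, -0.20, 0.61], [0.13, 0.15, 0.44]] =[[-0.16, 0.06, -0.22], [0.12, -0.03, 0.1], [0.08, -0.4, -0.22]]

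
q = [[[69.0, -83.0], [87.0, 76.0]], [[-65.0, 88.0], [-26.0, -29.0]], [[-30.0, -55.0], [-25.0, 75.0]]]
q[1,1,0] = -26.0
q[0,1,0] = 87.0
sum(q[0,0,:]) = -14.0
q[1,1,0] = -26.0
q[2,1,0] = -25.0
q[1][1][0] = -26.0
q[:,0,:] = [[69.0, -83.0], [-65.0, 88.0], [-30.0, -55.0]]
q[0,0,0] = 69.0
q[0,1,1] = 76.0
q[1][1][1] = -29.0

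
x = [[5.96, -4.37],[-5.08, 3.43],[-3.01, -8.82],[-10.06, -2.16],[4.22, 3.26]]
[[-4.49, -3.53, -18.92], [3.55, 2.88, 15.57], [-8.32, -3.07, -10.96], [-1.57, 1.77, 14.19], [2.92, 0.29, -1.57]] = x @ [[-0.05, -0.27, -1.81], [0.96, 0.44, 1.86]]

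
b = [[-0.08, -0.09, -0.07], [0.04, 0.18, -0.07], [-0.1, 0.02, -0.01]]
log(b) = [[-2.29+2.05j, -0.41+0.49j, 0.42+1.39j], [(0.41+0.09j), -1.55+0.02j, (-0.55+0.06j)], [(0.31+1.58j), (0.45+0.38j), -2.40+1.07j]]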